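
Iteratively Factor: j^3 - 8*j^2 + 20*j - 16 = (j - 2)*(j^2 - 6*j + 8) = (j - 4)*(j - 2)*(j - 2)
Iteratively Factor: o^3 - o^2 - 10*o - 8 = (o + 1)*(o^2 - 2*o - 8) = (o + 1)*(o + 2)*(o - 4)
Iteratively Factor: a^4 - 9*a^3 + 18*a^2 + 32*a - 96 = (a - 4)*(a^3 - 5*a^2 - 2*a + 24) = (a - 4)*(a - 3)*(a^2 - 2*a - 8) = (a - 4)^2*(a - 3)*(a + 2)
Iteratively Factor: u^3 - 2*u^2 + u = (u)*(u^2 - 2*u + 1) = u*(u - 1)*(u - 1)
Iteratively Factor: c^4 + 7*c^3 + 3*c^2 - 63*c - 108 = (c - 3)*(c^3 + 10*c^2 + 33*c + 36) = (c - 3)*(c + 4)*(c^2 + 6*c + 9) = (c - 3)*(c + 3)*(c + 4)*(c + 3)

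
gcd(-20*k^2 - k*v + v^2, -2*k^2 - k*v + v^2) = 1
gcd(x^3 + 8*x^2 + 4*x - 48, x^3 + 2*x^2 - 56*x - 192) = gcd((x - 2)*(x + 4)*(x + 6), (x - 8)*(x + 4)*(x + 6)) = x^2 + 10*x + 24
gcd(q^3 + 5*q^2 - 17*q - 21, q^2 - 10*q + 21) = q - 3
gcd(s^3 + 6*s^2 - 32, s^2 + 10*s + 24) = s + 4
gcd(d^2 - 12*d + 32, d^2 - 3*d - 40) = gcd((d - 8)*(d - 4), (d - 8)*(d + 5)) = d - 8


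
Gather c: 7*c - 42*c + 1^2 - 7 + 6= -35*c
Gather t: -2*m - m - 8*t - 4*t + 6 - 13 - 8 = -3*m - 12*t - 15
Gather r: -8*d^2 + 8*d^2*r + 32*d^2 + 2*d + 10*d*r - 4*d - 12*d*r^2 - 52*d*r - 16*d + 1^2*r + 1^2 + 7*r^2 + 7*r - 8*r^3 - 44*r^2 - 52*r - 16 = 24*d^2 - 18*d - 8*r^3 + r^2*(-12*d - 37) + r*(8*d^2 - 42*d - 44) - 15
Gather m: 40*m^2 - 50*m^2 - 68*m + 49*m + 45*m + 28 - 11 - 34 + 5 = -10*m^2 + 26*m - 12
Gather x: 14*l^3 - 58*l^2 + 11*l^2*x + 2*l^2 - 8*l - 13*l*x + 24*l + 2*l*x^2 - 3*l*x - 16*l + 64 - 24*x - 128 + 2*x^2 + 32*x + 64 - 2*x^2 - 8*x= 14*l^3 - 56*l^2 + 2*l*x^2 + x*(11*l^2 - 16*l)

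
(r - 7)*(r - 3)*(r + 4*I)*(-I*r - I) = -I*r^4 + 4*r^3 + 9*I*r^3 - 36*r^2 - 11*I*r^2 + 44*r - 21*I*r + 84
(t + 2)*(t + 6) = t^2 + 8*t + 12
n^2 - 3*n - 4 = (n - 4)*(n + 1)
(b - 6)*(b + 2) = b^2 - 4*b - 12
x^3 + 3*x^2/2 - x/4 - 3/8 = (x - 1/2)*(x + 1/2)*(x + 3/2)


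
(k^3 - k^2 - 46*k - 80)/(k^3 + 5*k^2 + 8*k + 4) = (k^2 - 3*k - 40)/(k^2 + 3*k + 2)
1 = 1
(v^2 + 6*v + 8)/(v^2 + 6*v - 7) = (v^2 + 6*v + 8)/(v^2 + 6*v - 7)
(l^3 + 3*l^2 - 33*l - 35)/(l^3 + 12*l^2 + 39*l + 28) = (l - 5)/(l + 4)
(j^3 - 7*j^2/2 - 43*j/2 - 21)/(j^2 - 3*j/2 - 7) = (2*j^2 - 11*j - 21)/(2*j - 7)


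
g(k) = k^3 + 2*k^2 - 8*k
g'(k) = 3*k^2 + 4*k - 8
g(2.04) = 0.49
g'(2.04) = 12.64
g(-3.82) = 4.00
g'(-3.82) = 20.50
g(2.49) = 7.92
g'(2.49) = 20.56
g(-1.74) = 14.71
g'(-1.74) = -5.88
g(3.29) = 30.94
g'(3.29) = 37.63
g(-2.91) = 15.57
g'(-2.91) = 5.76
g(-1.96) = 15.83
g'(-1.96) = -4.32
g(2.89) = 17.72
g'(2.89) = 28.62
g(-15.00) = -2805.00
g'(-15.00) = 607.00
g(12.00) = 1920.00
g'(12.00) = 472.00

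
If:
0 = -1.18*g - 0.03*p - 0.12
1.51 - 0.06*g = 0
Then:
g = 25.17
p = -993.89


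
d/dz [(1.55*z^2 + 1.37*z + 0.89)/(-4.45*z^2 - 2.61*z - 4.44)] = (2.051*z^2 - 5.843*z - 3.7599)/(19.8025*z^4 + 23.229*z^3 + 46.3281*z^2 + 23.1768*z + 19.7136)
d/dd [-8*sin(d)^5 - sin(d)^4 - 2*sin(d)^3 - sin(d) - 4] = -(40*sin(d)^4 + 4*sin(d)^3 + 6*sin(d)^2 + 1)*cos(d)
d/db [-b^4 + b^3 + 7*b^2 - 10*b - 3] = -4*b^3 + 3*b^2 + 14*b - 10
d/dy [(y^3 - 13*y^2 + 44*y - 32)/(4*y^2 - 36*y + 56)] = (y^4 - 18*y^3 + 115*y^2 - 300*y + 328)/(4*(y^4 - 18*y^3 + 109*y^2 - 252*y + 196))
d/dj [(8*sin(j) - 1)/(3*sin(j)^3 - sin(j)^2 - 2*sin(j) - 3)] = (-48*sin(j)^3 + 17*sin(j)^2 - 2*sin(j) - 26)*cos(j)/(-3*sin(j)^3 + sin(j)^2 + 2*sin(j) + 3)^2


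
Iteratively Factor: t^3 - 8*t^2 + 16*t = (t)*(t^2 - 8*t + 16) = t*(t - 4)*(t - 4)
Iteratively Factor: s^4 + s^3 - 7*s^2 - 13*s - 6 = (s + 2)*(s^3 - s^2 - 5*s - 3) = (s + 1)*(s + 2)*(s^2 - 2*s - 3) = (s + 1)^2*(s + 2)*(s - 3)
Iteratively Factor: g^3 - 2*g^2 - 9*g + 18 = (g - 3)*(g^2 + g - 6) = (g - 3)*(g + 3)*(g - 2)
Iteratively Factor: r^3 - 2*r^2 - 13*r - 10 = (r + 1)*(r^2 - 3*r - 10) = (r - 5)*(r + 1)*(r + 2)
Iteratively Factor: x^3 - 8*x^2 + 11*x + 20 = (x - 4)*(x^2 - 4*x - 5) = (x - 5)*(x - 4)*(x + 1)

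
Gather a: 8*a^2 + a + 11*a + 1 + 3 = 8*a^2 + 12*a + 4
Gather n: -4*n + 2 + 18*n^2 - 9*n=18*n^2 - 13*n + 2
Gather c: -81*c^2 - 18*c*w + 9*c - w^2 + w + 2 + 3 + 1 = -81*c^2 + c*(9 - 18*w) - w^2 + w + 6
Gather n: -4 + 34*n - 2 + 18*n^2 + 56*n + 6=18*n^2 + 90*n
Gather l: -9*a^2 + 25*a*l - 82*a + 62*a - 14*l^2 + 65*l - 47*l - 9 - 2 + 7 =-9*a^2 - 20*a - 14*l^2 + l*(25*a + 18) - 4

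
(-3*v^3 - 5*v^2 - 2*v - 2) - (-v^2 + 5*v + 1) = -3*v^3 - 4*v^2 - 7*v - 3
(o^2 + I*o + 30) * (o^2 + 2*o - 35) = o^4 + 2*o^3 + I*o^3 - 5*o^2 + 2*I*o^2 + 60*o - 35*I*o - 1050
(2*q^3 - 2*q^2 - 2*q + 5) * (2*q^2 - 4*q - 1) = 4*q^5 - 12*q^4 + 2*q^3 + 20*q^2 - 18*q - 5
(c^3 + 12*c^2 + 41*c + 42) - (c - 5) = c^3 + 12*c^2 + 40*c + 47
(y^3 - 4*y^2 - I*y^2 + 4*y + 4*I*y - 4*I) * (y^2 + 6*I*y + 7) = y^5 - 4*y^4 + 5*I*y^4 + 17*y^3 - 20*I*y^3 - 52*y^2 + 13*I*y^2 + 52*y + 28*I*y - 28*I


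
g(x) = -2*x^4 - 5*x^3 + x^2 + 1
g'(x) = -8*x^3 - 15*x^2 + 2*x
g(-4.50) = -343.25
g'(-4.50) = 416.25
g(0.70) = -0.71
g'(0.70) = -8.69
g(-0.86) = 3.83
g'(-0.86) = -7.73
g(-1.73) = 11.97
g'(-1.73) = -6.93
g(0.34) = 0.89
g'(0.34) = -1.37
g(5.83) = -3266.28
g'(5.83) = -2083.42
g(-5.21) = -738.36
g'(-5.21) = 713.78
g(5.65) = -2906.98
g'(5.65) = -1910.43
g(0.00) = 1.00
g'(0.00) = 0.00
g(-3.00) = -17.00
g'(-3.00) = 75.00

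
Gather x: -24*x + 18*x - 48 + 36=-6*x - 12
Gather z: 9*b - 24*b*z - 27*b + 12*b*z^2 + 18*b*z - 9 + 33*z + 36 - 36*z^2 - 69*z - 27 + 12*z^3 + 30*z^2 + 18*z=-18*b + 12*z^3 + z^2*(12*b - 6) + z*(-6*b - 18)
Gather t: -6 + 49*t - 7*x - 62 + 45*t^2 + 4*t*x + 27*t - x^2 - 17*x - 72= 45*t^2 + t*(4*x + 76) - x^2 - 24*x - 140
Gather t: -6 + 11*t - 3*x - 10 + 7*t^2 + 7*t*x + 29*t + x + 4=7*t^2 + t*(7*x + 40) - 2*x - 12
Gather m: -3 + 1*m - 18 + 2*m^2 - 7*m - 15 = 2*m^2 - 6*m - 36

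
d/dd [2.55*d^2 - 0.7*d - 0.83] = 5.1*d - 0.7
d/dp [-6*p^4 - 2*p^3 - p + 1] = -24*p^3 - 6*p^2 - 1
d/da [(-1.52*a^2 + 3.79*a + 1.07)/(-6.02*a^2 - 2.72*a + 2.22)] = (26.9502*a^2 + 6.134*a + 11.3242)/(36.2404*a^4 + 32.7488*a^3 - 19.3304*a^2 - 12.0768*a + 4.9284)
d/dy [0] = 0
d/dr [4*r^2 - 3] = 8*r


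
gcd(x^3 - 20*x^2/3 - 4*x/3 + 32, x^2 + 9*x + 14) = x + 2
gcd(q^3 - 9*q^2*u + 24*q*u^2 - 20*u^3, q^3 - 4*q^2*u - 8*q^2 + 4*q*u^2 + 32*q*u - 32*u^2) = q^2 - 4*q*u + 4*u^2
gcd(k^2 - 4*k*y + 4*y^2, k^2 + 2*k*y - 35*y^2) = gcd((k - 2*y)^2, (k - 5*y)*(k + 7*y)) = 1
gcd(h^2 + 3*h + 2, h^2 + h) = h + 1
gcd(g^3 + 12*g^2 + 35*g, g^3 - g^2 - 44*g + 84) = g + 7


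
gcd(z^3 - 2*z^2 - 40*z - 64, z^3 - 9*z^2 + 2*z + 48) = z^2 - 6*z - 16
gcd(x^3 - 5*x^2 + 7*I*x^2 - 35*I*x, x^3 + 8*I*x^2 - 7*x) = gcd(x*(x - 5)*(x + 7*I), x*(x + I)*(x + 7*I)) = x^2 + 7*I*x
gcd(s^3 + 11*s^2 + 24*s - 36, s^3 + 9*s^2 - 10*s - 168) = s + 6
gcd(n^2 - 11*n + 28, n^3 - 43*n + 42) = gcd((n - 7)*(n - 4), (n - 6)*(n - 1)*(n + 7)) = 1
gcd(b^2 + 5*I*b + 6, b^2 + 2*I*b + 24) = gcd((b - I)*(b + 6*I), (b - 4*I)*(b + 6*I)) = b + 6*I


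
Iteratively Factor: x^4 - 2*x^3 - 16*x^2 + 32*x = (x + 4)*(x^3 - 6*x^2 + 8*x) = x*(x + 4)*(x^2 - 6*x + 8) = x*(x - 4)*(x + 4)*(x - 2)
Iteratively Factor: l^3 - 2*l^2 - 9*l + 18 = (l - 3)*(l^2 + l - 6) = (l - 3)*(l - 2)*(l + 3)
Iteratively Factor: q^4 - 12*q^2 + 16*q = (q + 4)*(q^3 - 4*q^2 + 4*q) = (q - 2)*(q + 4)*(q^2 - 2*q) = (q - 2)^2*(q + 4)*(q)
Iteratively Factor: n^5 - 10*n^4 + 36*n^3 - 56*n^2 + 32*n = (n - 4)*(n^4 - 6*n^3 + 12*n^2 - 8*n) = (n - 4)*(n - 2)*(n^3 - 4*n^2 + 4*n) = n*(n - 4)*(n - 2)*(n^2 - 4*n + 4) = n*(n - 4)*(n - 2)^2*(n - 2)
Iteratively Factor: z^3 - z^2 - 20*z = (z + 4)*(z^2 - 5*z) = (z - 5)*(z + 4)*(z)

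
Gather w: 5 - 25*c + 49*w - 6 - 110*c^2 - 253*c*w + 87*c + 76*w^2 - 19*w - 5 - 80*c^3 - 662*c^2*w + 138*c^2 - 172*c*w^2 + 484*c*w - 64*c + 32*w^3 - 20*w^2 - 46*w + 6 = -80*c^3 + 28*c^2 - 2*c + 32*w^3 + w^2*(56 - 172*c) + w*(-662*c^2 + 231*c - 16)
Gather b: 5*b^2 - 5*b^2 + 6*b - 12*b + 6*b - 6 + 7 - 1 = 0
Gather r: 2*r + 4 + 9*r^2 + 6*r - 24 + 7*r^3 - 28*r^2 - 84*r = 7*r^3 - 19*r^2 - 76*r - 20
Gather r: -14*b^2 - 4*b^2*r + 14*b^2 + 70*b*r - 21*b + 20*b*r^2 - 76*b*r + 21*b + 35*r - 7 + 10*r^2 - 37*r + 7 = r^2*(20*b + 10) + r*(-4*b^2 - 6*b - 2)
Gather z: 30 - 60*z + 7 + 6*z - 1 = 36 - 54*z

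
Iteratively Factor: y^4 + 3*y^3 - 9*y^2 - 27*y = (y + 3)*(y^3 - 9*y) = (y - 3)*(y + 3)*(y^2 + 3*y) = y*(y - 3)*(y + 3)*(y + 3)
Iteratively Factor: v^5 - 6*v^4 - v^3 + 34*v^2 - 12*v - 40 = (v - 2)*(v^4 - 4*v^3 - 9*v^2 + 16*v + 20) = (v - 2)*(v + 1)*(v^3 - 5*v^2 - 4*v + 20) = (v - 5)*(v - 2)*(v + 1)*(v^2 - 4) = (v - 5)*(v - 2)^2*(v + 1)*(v + 2)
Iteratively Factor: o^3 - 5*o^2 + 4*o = (o)*(o^2 - 5*o + 4) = o*(o - 1)*(o - 4)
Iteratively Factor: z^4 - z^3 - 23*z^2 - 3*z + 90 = (z - 2)*(z^3 + z^2 - 21*z - 45) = (z - 2)*(z + 3)*(z^2 - 2*z - 15) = (z - 5)*(z - 2)*(z + 3)*(z + 3)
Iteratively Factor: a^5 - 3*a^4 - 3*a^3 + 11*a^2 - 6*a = (a - 1)*(a^4 - 2*a^3 - 5*a^2 + 6*a) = (a - 3)*(a - 1)*(a^3 + a^2 - 2*a) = (a - 3)*(a - 1)^2*(a^2 + 2*a) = a*(a - 3)*(a - 1)^2*(a + 2)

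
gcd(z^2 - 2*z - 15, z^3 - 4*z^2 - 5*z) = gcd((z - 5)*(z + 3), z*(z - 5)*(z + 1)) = z - 5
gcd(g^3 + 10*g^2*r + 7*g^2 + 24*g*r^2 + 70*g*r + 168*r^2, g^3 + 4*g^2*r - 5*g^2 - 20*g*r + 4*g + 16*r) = g + 4*r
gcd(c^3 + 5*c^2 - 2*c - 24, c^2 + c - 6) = c^2 + c - 6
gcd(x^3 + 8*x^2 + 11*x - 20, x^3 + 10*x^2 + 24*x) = x + 4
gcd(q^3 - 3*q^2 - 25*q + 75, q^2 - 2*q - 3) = q - 3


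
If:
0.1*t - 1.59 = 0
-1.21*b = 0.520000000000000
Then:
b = -0.43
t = 15.90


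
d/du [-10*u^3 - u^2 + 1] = 2*u*(-15*u - 1)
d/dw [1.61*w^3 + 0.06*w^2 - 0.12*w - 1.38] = 4.83*w^2 + 0.12*w - 0.12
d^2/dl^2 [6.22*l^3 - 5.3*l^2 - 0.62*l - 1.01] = 37.32*l - 10.6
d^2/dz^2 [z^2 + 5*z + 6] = 2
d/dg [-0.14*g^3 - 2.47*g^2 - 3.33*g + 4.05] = -0.42*g^2 - 4.94*g - 3.33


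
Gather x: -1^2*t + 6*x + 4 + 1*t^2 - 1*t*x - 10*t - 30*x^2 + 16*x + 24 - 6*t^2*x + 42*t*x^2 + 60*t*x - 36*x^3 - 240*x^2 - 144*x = t^2 - 11*t - 36*x^3 + x^2*(42*t - 270) + x*(-6*t^2 + 59*t - 122) + 28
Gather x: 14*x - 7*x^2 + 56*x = -7*x^2 + 70*x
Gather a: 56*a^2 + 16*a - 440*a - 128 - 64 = 56*a^2 - 424*a - 192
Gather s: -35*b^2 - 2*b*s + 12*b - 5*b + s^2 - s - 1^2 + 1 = -35*b^2 + 7*b + s^2 + s*(-2*b - 1)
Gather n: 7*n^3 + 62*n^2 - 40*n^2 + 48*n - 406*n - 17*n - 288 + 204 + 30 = 7*n^3 + 22*n^2 - 375*n - 54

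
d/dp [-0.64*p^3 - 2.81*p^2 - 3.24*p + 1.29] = -1.92*p^2 - 5.62*p - 3.24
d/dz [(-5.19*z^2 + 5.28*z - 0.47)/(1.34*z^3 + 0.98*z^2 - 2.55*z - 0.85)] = (6.9546*z^4 - 14.1504*z^3 + 9.9495*z^2 + 9.7442*z - 5.6865)/(1.7956*z^6 + 2.6264*z^5 - 5.8736*z^4 - 7.276*z^3 + 4.8365*z^2 + 4.335*z + 0.7225)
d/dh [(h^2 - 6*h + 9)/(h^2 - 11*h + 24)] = -5/(h^2 - 16*h + 64)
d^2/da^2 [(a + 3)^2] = 2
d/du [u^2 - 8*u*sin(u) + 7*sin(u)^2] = -8*u*cos(u) + 2*u - 8*sin(u) + 7*sin(2*u)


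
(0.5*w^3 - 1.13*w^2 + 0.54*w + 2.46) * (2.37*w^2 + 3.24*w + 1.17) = 1.185*w^5 - 1.0581*w^4 - 1.7964*w^3 + 6.2577*w^2 + 8.6022*w + 2.8782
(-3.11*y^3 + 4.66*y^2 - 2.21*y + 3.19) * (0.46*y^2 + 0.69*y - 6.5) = -1.4306*y^5 - 0.00229999999999952*y^4 + 22.4138*y^3 - 30.3475*y^2 + 16.5661*y - 20.735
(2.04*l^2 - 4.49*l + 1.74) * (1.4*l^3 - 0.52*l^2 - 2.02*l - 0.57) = 2.856*l^5 - 7.3468*l^4 + 0.65*l^3 + 7.0022*l^2 - 0.9555*l - 0.9918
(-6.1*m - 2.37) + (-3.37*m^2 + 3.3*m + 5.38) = -3.37*m^2 - 2.8*m + 3.01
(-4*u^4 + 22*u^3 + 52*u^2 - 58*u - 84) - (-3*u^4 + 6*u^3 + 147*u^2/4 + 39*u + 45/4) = -u^4 + 16*u^3 + 61*u^2/4 - 97*u - 381/4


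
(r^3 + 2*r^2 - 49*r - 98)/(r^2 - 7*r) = r + 9 + 14/r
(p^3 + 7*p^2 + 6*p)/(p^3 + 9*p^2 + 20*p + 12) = p/(p + 2)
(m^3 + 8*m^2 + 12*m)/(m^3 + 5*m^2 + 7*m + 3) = m*(m^2 + 8*m + 12)/(m^3 + 5*m^2 + 7*m + 3)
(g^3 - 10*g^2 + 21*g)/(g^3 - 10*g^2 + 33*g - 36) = g*(g - 7)/(g^2 - 7*g + 12)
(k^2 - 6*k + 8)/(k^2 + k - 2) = (k^2 - 6*k + 8)/(k^2 + k - 2)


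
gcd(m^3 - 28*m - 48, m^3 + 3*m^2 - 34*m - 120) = m^2 - 2*m - 24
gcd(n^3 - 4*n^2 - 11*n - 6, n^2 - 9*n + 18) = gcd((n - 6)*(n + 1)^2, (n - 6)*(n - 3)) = n - 6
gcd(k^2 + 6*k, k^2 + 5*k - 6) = k + 6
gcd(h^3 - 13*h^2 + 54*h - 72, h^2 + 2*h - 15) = h - 3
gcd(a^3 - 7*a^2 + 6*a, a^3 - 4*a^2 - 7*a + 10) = a - 1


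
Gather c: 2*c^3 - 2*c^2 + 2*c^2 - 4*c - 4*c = 2*c^3 - 8*c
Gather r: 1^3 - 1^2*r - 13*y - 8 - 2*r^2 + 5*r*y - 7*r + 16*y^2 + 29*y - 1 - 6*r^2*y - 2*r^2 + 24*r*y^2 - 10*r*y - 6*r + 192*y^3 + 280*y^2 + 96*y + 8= r^2*(-6*y - 4) + r*(24*y^2 - 5*y - 14) + 192*y^3 + 296*y^2 + 112*y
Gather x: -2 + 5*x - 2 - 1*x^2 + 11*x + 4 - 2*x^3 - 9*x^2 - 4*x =-2*x^3 - 10*x^2 + 12*x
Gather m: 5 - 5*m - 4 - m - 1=-6*m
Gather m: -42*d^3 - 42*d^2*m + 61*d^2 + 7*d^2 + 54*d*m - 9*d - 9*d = -42*d^3 + 68*d^2 - 18*d + m*(-42*d^2 + 54*d)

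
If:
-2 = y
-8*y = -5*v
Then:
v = -16/5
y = -2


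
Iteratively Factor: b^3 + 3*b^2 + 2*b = (b + 2)*(b^2 + b) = b*(b + 2)*(b + 1)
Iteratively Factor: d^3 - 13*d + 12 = (d + 4)*(d^2 - 4*d + 3) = (d - 1)*(d + 4)*(d - 3)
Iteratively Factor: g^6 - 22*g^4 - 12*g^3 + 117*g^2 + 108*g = (g - 4)*(g^5 + 4*g^4 - 6*g^3 - 36*g^2 - 27*g) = (g - 4)*(g + 3)*(g^4 + g^3 - 9*g^2 - 9*g) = (g - 4)*(g - 3)*(g + 3)*(g^3 + 4*g^2 + 3*g) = (g - 4)*(g - 3)*(g + 1)*(g + 3)*(g^2 + 3*g) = (g - 4)*(g - 3)*(g + 1)*(g + 3)^2*(g)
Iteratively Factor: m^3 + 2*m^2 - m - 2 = (m - 1)*(m^2 + 3*m + 2) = (m - 1)*(m + 1)*(m + 2)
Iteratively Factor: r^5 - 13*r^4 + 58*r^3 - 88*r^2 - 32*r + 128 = (r - 4)*(r^4 - 9*r^3 + 22*r^2 - 32) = (r - 4)*(r + 1)*(r^3 - 10*r^2 + 32*r - 32) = (r - 4)^2*(r + 1)*(r^2 - 6*r + 8) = (r - 4)^2*(r - 2)*(r + 1)*(r - 4)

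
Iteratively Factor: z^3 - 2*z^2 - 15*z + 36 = (z - 3)*(z^2 + z - 12) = (z - 3)*(z + 4)*(z - 3)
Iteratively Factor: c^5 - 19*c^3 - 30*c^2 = (c + 3)*(c^4 - 3*c^3 - 10*c^2) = c*(c + 3)*(c^3 - 3*c^2 - 10*c) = c*(c + 2)*(c + 3)*(c^2 - 5*c) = c^2*(c + 2)*(c + 3)*(c - 5)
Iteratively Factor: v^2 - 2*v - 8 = (v - 4)*(v + 2)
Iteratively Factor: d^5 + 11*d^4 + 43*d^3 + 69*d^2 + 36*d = (d + 3)*(d^4 + 8*d^3 + 19*d^2 + 12*d) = (d + 3)^2*(d^3 + 5*d^2 + 4*d) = (d + 3)^2*(d + 4)*(d^2 + d) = d*(d + 3)^2*(d + 4)*(d + 1)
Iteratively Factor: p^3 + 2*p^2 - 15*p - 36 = (p + 3)*(p^2 - p - 12) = (p - 4)*(p + 3)*(p + 3)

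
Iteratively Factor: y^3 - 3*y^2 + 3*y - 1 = (y - 1)*(y^2 - 2*y + 1) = (y - 1)^2*(y - 1)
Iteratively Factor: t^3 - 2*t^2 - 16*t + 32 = (t - 2)*(t^2 - 16) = (t - 4)*(t - 2)*(t + 4)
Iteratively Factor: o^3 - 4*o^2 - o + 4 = (o - 4)*(o^2 - 1) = (o - 4)*(o + 1)*(o - 1)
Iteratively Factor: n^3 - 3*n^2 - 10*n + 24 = (n - 4)*(n^2 + n - 6) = (n - 4)*(n - 2)*(n + 3)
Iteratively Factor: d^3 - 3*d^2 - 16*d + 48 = (d + 4)*(d^2 - 7*d + 12) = (d - 3)*(d + 4)*(d - 4)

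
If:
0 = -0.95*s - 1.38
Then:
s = -1.45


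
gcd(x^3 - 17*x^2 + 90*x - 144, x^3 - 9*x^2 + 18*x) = x^2 - 9*x + 18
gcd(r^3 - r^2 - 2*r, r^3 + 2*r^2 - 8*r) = r^2 - 2*r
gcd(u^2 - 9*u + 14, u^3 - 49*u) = u - 7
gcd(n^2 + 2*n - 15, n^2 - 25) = n + 5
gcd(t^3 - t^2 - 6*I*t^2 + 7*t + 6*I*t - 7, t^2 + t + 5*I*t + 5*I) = 1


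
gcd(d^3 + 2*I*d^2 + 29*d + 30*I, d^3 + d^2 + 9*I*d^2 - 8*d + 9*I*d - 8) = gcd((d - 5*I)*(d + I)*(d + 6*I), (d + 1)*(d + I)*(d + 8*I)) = d + I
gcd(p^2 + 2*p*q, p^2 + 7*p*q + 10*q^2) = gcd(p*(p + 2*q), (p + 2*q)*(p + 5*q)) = p + 2*q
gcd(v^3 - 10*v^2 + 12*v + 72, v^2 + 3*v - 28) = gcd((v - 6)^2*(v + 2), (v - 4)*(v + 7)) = 1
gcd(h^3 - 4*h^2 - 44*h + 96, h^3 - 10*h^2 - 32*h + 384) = h^2 - 2*h - 48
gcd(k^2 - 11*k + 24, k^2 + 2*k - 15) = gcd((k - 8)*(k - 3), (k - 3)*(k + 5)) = k - 3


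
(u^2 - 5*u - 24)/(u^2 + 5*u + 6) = (u - 8)/(u + 2)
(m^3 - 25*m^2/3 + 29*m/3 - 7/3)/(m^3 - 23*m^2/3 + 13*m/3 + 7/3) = (3*m - 1)/(3*m + 1)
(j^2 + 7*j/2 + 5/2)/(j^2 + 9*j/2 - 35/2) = (2*j^2 + 7*j + 5)/(2*j^2 + 9*j - 35)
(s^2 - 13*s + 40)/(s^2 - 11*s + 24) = (s - 5)/(s - 3)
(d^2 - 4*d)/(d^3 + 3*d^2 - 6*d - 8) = d*(d - 4)/(d^3 + 3*d^2 - 6*d - 8)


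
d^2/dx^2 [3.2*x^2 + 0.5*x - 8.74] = 6.40000000000000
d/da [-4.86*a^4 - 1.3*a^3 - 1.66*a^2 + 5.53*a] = -19.44*a^3 - 3.9*a^2 - 3.32*a + 5.53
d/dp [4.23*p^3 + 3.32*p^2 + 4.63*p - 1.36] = 12.69*p^2 + 6.64*p + 4.63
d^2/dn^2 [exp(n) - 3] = exp(n)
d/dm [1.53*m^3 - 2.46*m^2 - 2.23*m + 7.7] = 4.59*m^2 - 4.92*m - 2.23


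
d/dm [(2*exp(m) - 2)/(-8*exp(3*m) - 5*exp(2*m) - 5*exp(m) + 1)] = 2*(-(1 - exp(m))*(24*exp(2*m) + 10*exp(m) + 5) - 8*exp(3*m) - 5*exp(2*m) - 5*exp(m) + 1)*exp(m)/(8*exp(3*m) + 5*exp(2*m) + 5*exp(m) - 1)^2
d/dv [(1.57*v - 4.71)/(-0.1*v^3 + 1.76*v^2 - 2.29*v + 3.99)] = (0.314*v^3 - 4.1762*v^2 + 16.5792*v - 4.5216)/(0.01*v^6 - 0.352*v^5 + 3.5556*v^4 - 8.8588*v^3 + 19.2889*v^2 - 18.2742*v + 15.9201)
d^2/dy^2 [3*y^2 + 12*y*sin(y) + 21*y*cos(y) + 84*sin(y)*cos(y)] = -12*y*sin(y) - 21*y*cos(y) - 42*sin(y) - 168*sin(2*y) + 24*cos(y) + 6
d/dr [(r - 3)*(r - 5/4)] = 2*r - 17/4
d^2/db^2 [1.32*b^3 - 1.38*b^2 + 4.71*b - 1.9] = 7.92*b - 2.76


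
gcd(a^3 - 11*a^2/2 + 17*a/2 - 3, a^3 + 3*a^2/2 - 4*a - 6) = a - 2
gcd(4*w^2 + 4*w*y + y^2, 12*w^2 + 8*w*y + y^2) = 2*w + y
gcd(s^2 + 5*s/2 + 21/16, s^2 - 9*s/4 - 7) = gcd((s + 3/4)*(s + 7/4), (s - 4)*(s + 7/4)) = s + 7/4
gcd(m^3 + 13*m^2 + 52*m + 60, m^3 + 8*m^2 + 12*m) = m^2 + 8*m + 12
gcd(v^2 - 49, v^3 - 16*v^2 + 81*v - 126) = v - 7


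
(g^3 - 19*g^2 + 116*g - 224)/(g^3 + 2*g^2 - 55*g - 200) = (g^2 - 11*g + 28)/(g^2 + 10*g + 25)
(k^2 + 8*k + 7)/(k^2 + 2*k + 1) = (k + 7)/(k + 1)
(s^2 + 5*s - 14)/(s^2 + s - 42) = (s - 2)/(s - 6)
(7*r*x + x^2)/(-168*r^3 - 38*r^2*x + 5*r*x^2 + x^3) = x/(-24*r^2 - 2*r*x + x^2)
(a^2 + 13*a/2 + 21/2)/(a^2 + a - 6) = (a + 7/2)/(a - 2)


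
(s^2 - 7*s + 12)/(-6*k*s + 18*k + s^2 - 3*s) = (s - 4)/(-6*k + s)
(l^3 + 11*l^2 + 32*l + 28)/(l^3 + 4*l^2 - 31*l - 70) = (l + 2)/(l - 5)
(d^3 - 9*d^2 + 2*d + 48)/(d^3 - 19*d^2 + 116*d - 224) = (d^2 - d - 6)/(d^2 - 11*d + 28)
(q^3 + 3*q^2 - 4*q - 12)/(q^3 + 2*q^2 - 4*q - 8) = (q + 3)/(q + 2)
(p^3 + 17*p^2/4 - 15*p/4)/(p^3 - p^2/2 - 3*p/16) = 4*(p + 5)/(4*p + 1)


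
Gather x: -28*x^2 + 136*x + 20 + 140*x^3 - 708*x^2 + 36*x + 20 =140*x^3 - 736*x^2 + 172*x + 40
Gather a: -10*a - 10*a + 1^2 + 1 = 2 - 20*a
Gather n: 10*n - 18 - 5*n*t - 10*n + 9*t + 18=-5*n*t + 9*t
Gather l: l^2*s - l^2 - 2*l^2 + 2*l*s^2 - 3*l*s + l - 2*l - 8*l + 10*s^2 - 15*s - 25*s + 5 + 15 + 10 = l^2*(s - 3) + l*(2*s^2 - 3*s - 9) + 10*s^2 - 40*s + 30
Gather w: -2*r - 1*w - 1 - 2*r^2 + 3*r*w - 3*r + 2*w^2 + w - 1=-2*r^2 + 3*r*w - 5*r + 2*w^2 - 2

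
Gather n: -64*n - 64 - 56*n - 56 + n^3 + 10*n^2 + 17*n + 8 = n^3 + 10*n^2 - 103*n - 112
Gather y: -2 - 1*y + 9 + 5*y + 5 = 4*y + 12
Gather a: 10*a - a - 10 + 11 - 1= 9*a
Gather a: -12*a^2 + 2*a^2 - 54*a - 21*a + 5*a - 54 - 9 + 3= -10*a^2 - 70*a - 60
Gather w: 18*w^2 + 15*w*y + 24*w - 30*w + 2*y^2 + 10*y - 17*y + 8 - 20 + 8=18*w^2 + w*(15*y - 6) + 2*y^2 - 7*y - 4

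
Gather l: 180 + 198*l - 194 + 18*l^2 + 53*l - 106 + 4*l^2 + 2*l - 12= 22*l^2 + 253*l - 132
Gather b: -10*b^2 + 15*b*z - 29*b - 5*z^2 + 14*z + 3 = -10*b^2 + b*(15*z - 29) - 5*z^2 + 14*z + 3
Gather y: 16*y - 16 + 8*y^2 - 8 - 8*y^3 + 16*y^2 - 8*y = -8*y^3 + 24*y^2 + 8*y - 24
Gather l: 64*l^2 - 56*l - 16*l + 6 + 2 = 64*l^2 - 72*l + 8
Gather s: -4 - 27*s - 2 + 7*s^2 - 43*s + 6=7*s^2 - 70*s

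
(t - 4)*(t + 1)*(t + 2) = t^3 - t^2 - 10*t - 8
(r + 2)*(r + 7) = r^2 + 9*r + 14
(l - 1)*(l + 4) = l^2 + 3*l - 4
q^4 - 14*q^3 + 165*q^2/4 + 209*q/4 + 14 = (q - 8)*(q - 7)*(q + 1/2)^2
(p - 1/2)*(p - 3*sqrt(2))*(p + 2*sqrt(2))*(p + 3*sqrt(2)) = p^4 - p^3/2 + 2*sqrt(2)*p^3 - 18*p^2 - sqrt(2)*p^2 - 36*sqrt(2)*p + 9*p + 18*sqrt(2)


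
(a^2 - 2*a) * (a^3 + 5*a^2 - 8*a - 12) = a^5 + 3*a^4 - 18*a^3 + 4*a^2 + 24*a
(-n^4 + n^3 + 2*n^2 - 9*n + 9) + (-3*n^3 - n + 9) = -n^4 - 2*n^3 + 2*n^2 - 10*n + 18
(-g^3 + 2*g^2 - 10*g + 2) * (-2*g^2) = 2*g^5 - 4*g^4 + 20*g^3 - 4*g^2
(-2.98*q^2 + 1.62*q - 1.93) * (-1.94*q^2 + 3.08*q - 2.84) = 5.7812*q^4 - 12.3212*q^3 + 17.197*q^2 - 10.5452*q + 5.4812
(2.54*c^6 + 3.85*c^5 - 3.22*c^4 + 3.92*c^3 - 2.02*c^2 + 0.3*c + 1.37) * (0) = 0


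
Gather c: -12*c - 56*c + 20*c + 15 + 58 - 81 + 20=12 - 48*c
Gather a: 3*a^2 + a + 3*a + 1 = 3*a^2 + 4*a + 1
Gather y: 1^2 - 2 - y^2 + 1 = -y^2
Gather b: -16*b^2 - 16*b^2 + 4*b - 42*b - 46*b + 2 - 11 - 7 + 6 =-32*b^2 - 84*b - 10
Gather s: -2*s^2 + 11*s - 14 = -2*s^2 + 11*s - 14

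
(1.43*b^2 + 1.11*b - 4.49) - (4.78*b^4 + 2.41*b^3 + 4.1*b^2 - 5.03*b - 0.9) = -4.78*b^4 - 2.41*b^3 - 2.67*b^2 + 6.14*b - 3.59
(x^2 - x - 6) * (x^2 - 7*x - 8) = x^4 - 8*x^3 - 7*x^2 + 50*x + 48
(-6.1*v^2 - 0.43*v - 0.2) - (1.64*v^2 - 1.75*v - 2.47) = -7.74*v^2 + 1.32*v + 2.27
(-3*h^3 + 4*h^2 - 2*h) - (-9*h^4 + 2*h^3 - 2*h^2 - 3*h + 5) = 9*h^4 - 5*h^3 + 6*h^2 + h - 5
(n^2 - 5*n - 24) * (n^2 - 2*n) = n^4 - 7*n^3 - 14*n^2 + 48*n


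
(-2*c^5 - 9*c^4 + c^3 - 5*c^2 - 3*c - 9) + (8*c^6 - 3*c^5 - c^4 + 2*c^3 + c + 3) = 8*c^6 - 5*c^5 - 10*c^4 + 3*c^3 - 5*c^2 - 2*c - 6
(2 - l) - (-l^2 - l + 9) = l^2 - 7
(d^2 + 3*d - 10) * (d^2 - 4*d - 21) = d^4 - d^3 - 43*d^2 - 23*d + 210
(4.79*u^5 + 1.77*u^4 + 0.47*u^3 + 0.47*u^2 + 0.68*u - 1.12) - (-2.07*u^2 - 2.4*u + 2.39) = 4.79*u^5 + 1.77*u^4 + 0.47*u^3 + 2.54*u^2 + 3.08*u - 3.51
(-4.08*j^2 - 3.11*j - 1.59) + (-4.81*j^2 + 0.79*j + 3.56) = -8.89*j^2 - 2.32*j + 1.97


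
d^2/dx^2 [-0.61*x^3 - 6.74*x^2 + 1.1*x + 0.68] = -3.66*x - 13.48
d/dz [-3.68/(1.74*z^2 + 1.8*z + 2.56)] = (12.8064*z + 6.624)/(1.74*z^2 + 1.8*z + 2.56)^2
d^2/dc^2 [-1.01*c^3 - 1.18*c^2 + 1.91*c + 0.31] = -6.06*c - 2.36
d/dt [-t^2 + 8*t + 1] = 8 - 2*t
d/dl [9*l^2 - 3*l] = 18*l - 3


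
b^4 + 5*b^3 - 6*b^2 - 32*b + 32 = (b - 2)*(b - 1)*(b + 4)^2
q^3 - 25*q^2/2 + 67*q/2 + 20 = (q - 8)*(q - 5)*(q + 1/2)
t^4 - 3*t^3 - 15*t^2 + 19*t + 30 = (t - 5)*(t - 2)*(t + 1)*(t + 3)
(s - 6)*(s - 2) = s^2 - 8*s + 12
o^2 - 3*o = o*(o - 3)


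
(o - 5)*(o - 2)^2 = o^3 - 9*o^2 + 24*o - 20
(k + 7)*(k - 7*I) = k^2 + 7*k - 7*I*k - 49*I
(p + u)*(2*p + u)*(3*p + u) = 6*p^3 + 11*p^2*u + 6*p*u^2 + u^3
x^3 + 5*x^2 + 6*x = x*(x + 2)*(x + 3)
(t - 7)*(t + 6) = t^2 - t - 42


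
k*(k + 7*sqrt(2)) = k^2 + 7*sqrt(2)*k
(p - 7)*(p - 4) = p^2 - 11*p + 28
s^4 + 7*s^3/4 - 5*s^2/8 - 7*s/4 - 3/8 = (s - 1)*(s + 1/4)*(s + 1)*(s + 3/2)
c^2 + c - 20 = (c - 4)*(c + 5)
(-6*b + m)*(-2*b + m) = 12*b^2 - 8*b*m + m^2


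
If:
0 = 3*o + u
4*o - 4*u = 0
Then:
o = 0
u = 0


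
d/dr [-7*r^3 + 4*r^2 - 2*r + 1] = -21*r^2 + 8*r - 2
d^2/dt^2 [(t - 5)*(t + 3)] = 2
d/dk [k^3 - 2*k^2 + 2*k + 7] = 3*k^2 - 4*k + 2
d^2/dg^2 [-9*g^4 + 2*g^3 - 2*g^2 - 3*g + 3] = -108*g^2 + 12*g - 4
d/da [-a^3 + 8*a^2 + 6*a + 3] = -3*a^2 + 16*a + 6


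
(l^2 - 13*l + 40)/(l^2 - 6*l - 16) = (l - 5)/(l + 2)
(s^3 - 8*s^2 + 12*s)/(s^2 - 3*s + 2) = s*(s - 6)/(s - 1)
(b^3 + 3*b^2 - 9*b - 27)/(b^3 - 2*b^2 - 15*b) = (b^2 - 9)/(b*(b - 5))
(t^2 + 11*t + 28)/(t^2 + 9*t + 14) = (t + 4)/(t + 2)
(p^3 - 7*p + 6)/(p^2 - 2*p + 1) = (p^2 + p - 6)/(p - 1)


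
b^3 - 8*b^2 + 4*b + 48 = (b - 6)*(b - 4)*(b + 2)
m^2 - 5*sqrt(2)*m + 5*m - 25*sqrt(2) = (m + 5)*(m - 5*sqrt(2))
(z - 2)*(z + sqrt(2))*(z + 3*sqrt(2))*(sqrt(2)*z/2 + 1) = sqrt(2)*z^4/2 - sqrt(2)*z^3 + 5*z^3 - 10*z^2 + 7*sqrt(2)*z^2 - 14*sqrt(2)*z + 6*z - 12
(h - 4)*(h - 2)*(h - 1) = h^3 - 7*h^2 + 14*h - 8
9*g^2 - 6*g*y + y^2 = (-3*g + y)^2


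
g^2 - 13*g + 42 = (g - 7)*(g - 6)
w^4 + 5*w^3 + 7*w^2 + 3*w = w*(w + 1)^2*(w + 3)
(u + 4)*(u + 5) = u^2 + 9*u + 20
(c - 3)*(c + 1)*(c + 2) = c^3 - 7*c - 6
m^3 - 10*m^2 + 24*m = m*(m - 6)*(m - 4)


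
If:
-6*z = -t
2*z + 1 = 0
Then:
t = -3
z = -1/2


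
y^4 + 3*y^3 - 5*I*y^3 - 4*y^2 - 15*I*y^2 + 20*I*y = y*(y - 1)*(y + 4)*(y - 5*I)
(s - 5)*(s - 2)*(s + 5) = s^3 - 2*s^2 - 25*s + 50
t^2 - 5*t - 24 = (t - 8)*(t + 3)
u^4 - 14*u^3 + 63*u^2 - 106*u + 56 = (u - 7)*(u - 4)*(u - 2)*(u - 1)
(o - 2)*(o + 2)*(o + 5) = o^3 + 5*o^2 - 4*o - 20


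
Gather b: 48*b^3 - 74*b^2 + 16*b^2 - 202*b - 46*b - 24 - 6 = 48*b^3 - 58*b^2 - 248*b - 30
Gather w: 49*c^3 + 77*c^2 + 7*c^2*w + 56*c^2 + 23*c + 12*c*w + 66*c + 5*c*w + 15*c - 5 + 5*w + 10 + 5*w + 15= 49*c^3 + 133*c^2 + 104*c + w*(7*c^2 + 17*c + 10) + 20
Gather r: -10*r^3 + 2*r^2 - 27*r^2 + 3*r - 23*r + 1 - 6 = -10*r^3 - 25*r^2 - 20*r - 5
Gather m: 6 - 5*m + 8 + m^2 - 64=m^2 - 5*m - 50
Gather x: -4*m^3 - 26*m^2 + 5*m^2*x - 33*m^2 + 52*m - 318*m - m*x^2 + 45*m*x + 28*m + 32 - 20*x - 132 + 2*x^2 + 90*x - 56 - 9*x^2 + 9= -4*m^3 - 59*m^2 - 238*m + x^2*(-m - 7) + x*(5*m^2 + 45*m + 70) - 147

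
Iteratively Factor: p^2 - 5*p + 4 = (p - 4)*(p - 1)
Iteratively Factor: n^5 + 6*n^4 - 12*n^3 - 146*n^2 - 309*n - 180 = (n + 3)*(n^4 + 3*n^3 - 21*n^2 - 83*n - 60) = (n - 5)*(n + 3)*(n^3 + 8*n^2 + 19*n + 12) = (n - 5)*(n + 1)*(n + 3)*(n^2 + 7*n + 12) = (n - 5)*(n + 1)*(n + 3)^2*(n + 4)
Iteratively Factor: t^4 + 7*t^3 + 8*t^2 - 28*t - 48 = (t + 4)*(t^3 + 3*t^2 - 4*t - 12) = (t + 3)*(t + 4)*(t^2 - 4) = (t - 2)*(t + 3)*(t + 4)*(t + 2)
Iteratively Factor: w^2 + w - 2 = (w + 2)*(w - 1)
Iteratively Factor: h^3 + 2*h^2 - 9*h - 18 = (h - 3)*(h^2 + 5*h + 6) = (h - 3)*(h + 3)*(h + 2)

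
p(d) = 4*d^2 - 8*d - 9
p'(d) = 8*d - 8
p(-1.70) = 16.16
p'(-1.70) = -21.60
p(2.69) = -1.58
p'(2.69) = 13.52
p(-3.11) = 54.57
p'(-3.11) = -32.88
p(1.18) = -12.87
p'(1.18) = 1.44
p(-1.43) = 10.62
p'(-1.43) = -19.44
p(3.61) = 14.25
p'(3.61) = 20.88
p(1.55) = -11.79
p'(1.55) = 4.40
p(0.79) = -12.82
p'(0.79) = -1.68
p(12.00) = 471.00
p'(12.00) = 88.00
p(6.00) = 87.00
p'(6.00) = 40.00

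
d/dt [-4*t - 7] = -4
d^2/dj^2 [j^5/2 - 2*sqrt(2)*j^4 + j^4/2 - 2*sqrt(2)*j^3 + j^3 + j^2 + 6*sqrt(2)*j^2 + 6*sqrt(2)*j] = 10*j^3 - 24*sqrt(2)*j^2 + 6*j^2 - 12*sqrt(2)*j + 6*j + 2 + 12*sqrt(2)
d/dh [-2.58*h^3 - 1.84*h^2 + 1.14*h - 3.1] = -7.74*h^2 - 3.68*h + 1.14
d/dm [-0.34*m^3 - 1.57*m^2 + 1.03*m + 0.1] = -1.02*m^2 - 3.14*m + 1.03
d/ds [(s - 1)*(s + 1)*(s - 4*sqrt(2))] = 3*s^2 - 8*sqrt(2)*s - 1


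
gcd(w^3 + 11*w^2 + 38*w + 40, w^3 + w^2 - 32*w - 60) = w^2 + 7*w + 10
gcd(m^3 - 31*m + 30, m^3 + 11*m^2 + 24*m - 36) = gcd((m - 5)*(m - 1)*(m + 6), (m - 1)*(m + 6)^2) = m^2 + 5*m - 6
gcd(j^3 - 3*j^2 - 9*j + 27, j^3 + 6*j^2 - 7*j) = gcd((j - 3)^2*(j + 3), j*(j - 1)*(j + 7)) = 1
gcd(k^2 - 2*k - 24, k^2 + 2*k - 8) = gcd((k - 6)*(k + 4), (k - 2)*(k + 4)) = k + 4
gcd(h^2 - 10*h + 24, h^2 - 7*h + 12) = h - 4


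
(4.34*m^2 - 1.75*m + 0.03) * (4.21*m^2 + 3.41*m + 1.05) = 18.2714*m^4 + 7.4319*m^3 - 1.2842*m^2 - 1.7352*m + 0.0315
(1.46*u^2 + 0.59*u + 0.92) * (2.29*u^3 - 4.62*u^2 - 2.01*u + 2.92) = 3.3434*u^5 - 5.3941*u^4 - 3.5536*u^3 - 1.1731*u^2 - 0.1264*u + 2.6864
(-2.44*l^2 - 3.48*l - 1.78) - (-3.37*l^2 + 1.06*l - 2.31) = 0.93*l^2 - 4.54*l + 0.53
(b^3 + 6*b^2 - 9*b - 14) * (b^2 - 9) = b^5 + 6*b^4 - 18*b^3 - 68*b^2 + 81*b + 126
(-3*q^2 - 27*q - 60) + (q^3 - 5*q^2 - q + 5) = q^3 - 8*q^2 - 28*q - 55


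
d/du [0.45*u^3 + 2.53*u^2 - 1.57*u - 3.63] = 1.35*u^2 + 5.06*u - 1.57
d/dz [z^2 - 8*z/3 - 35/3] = 2*z - 8/3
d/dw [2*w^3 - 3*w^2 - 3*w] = 6*w^2 - 6*w - 3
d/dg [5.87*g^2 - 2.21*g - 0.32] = 11.74*g - 2.21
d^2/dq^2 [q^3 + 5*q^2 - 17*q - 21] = 6*q + 10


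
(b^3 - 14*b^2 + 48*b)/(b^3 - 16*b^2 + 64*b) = (b - 6)/(b - 8)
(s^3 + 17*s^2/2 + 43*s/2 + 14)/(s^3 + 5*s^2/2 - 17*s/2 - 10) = (2*s + 7)/(2*s - 5)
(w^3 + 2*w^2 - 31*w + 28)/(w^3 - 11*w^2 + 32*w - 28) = (w^3 + 2*w^2 - 31*w + 28)/(w^3 - 11*w^2 + 32*w - 28)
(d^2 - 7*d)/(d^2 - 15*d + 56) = d/(d - 8)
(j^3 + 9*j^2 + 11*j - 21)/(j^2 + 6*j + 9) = (j^2 + 6*j - 7)/(j + 3)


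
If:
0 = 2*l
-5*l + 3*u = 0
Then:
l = 0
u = 0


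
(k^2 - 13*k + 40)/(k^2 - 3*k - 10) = (k - 8)/(k + 2)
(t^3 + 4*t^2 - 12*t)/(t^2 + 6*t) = t - 2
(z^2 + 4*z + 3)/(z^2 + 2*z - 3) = (z + 1)/(z - 1)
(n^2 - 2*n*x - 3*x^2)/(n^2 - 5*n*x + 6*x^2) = (-n - x)/(-n + 2*x)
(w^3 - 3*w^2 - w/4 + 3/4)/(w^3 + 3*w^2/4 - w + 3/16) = 4*(2*w^2 - 5*w - 3)/(8*w^2 + 10*w - 3)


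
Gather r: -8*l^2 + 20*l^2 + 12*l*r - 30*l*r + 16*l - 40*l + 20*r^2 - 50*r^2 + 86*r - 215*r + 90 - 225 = 12*l^2 - 24*l - 30*r^2 + r*(-18*l - 129) - 135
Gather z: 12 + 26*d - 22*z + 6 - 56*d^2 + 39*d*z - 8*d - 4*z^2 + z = -56*d^2 + 18*d - 4*z^2 + z*(39*d - 21) + 18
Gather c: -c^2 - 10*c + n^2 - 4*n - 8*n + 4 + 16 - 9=-c^2 - 10*c + n^2 - 12*n + 11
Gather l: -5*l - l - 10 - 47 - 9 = -6*l - 66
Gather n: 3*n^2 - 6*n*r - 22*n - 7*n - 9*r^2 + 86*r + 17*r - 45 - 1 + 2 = 3*n^2 + n*(-6*r - 29) - 9*r^2 + 103*r - 44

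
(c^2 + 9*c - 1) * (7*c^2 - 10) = 7*c^4 + 63*c^3 - 17*c^2 - 90*c + 10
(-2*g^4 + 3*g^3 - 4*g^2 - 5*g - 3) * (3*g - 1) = -6*g^5 + 11*g^4 - 15*g^3 - 11*g^2 - 4*g + 3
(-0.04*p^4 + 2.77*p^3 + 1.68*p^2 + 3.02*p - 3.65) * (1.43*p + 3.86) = -0.0572*p^5 + 3.8067*p^4 + 13.0946*p^3 + 10.8034*p^2 + 6.4377*p - 14.089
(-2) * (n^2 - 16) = 32 - 2*n^2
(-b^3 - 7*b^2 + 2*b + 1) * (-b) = b^4 + 7*b^3 - 2*b^2 - b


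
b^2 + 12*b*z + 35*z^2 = (b + 5*z)*(b + 7*z)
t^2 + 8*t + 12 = (t + 2)*(t + 6)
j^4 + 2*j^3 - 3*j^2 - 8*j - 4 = (j - 2)*(j + 1)^2*(j + 2)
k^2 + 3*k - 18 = (k - 3)*(k + 6)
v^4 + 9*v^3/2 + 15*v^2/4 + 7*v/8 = v*(v + 1/2)^2*(v + 7/2)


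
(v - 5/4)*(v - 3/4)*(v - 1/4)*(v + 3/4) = v^4 - 3*v^3/2 - v^2/4 + 27*v/32 - 45/256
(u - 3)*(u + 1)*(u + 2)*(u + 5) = u^4 + 5*u^3 - 7*u^2 - 41*u - 30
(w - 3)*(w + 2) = w^2 - w - 6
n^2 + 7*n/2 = n*(n + 7/2)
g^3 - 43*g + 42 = (g - 6)*(g - 1)*(g + 7)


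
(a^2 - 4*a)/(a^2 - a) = (a - 4)/(a - 1)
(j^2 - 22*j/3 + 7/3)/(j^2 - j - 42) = (j - 1/3)/(j + 6)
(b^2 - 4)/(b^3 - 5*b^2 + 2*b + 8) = (b + 2)/(b^2 - 3*b - 4)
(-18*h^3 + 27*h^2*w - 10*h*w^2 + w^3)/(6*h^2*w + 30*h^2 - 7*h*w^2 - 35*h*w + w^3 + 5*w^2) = (-3*h + w)/(w + 5)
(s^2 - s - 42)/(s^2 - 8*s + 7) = (s + 6)/(s - 1)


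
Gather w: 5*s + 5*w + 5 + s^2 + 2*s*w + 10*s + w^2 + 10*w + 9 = s^2 + 15*s + w^2 + w*(2*s + 15) + 14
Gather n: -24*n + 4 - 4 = -24*n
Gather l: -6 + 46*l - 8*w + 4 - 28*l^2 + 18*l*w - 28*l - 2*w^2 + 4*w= -28*l^2 + l*(18*w + 18) - 2*w^2 - 4*w - 2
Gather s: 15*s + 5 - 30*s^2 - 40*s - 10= -30*s^2 - 25*s - 5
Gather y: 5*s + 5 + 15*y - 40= 5*s + 15*y - 35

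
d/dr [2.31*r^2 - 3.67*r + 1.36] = 4.62*r - 3.67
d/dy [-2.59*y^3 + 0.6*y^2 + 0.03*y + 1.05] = -7.77*y^2 + 1.2*y + 0.03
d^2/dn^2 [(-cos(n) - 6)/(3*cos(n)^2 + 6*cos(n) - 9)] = (9*(1 - cos(2*n))^2*cos(n)/4 + 11*(1 - cos(2*n))^2/2 - 13*cos(n)/2 + 55*cos(2*n) + 15*cos(3*n) - cos(5*n)/2 - 63)/(3*(cos(n) - 1)^3*(cos(n) + 3)^3)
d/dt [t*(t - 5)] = 2*t - 5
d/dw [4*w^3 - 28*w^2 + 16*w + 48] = 12*w^2 - 56*w + 16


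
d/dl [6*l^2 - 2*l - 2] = 12*l - 2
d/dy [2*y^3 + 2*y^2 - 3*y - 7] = 6*y^2 + 4*y - 3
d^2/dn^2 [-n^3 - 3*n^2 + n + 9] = -6*n - 6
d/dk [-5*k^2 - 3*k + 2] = -10*k - 3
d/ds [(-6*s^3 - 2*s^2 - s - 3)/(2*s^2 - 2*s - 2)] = (-3*s^4 + 6*s^3 + 21*s^2/2 + 5*s - 1)/(s^4 - 2*s^3 - s^2 + 2*s + 1)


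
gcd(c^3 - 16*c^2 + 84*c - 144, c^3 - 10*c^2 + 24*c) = c^2 - 10*c + 24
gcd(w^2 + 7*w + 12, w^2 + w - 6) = w + 3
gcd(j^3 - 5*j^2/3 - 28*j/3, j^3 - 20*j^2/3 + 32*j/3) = j^2 - 4*j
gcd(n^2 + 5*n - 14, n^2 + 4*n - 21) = n + 7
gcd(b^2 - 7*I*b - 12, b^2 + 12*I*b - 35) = 1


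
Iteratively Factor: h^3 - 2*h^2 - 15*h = (h - 5)*(h^2 + 3*h) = (h - 5)*(h + 3)*(h)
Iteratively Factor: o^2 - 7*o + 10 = (o - 2)*(o - 5)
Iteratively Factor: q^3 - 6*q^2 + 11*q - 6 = (q - 1)*(q^2 - 5*q + 6) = (q - 2)*(q - 1)*(q - 3)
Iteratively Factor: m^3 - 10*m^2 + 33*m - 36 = (m - 3)*(m^2 - 7*m + 12) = (m - 4)*(m - 3)*(m - 3)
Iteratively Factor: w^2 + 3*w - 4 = (w + 4)*(w - 1)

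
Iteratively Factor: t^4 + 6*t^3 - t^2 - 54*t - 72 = (t + 4)*(t^3 + 2*t^2 - 9*t - 18) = (t + 3)*(t + 4)*(t^2 - t - 6) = (t + 2)*(t + 3)*(t + 4)*(t - 3)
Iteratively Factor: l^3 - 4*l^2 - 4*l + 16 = (l - 4)*(l^2 - 4) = (l - 4)*(l - 2)*(l + 2)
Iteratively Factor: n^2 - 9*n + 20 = (n - 5)*(n - 4)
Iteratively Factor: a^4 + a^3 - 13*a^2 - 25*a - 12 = (a + 1)*(a^3 - 13*a - 12) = (a - 4)*(a + 1)*(a^2 + 4*a + 3) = (a - 4)*(a + 1)*(a + 3)*(a + 1)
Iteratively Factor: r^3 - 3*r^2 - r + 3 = (r - 1)*(r^2 - 2*r - 3) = (r - 3)*(r - 1)*(r + 1)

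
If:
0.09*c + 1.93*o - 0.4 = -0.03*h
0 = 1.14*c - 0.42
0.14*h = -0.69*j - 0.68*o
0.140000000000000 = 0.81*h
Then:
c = 0.37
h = 0.17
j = -0.22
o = 0.19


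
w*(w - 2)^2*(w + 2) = w^4 - 2*w^3 - 4*w^2 + 8*w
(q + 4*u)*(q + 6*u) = q^2 + 10*q*u + 24*u^2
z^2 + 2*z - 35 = (z - 5)*(z + 7)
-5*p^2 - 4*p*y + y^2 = (-5*p + y)*(p + y)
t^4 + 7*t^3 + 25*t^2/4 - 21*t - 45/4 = (t - 3/2)*(t + 1/2)*(t + 3)*(t + 5)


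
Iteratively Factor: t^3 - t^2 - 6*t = (t - 3)*(t^2 + 2*t) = t*(t - 3)*(t + 2)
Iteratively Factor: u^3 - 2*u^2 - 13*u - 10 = (u - 5)*(u^2 + 3*u + 2) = (u - 5)*(u + 1)*(u + 2)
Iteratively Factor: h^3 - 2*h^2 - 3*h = (h)*(h^2 - 2*h - 3) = h*(h - 3)*(h + 1)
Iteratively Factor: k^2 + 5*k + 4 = (k + 1)*(k + 4)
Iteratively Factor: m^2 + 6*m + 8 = (m + 2)*(m + 4)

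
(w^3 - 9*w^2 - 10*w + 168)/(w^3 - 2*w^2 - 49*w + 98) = (w^2 - 2*w - 24)/(w^2 + 5*w - 14)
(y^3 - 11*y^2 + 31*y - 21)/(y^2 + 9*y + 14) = (y^3 - 11*y^2 + 31*y - 21)/(y^2 + 9*y + 14)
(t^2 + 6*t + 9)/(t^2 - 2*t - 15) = (t + 3)/(t - 5)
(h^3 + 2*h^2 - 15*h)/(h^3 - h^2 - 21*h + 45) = h/(h - 3)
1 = 1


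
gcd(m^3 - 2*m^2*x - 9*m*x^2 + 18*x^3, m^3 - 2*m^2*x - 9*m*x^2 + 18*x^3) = m^3 - 2*m^2*x - 9*m*x^2 + 18*x^3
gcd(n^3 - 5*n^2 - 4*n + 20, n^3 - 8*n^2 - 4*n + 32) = n^2 - 4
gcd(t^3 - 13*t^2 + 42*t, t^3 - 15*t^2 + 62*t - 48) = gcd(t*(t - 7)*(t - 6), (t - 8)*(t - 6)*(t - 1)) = t - 6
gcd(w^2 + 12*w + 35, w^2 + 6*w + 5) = w + 5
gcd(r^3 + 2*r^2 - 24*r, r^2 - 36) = r + 6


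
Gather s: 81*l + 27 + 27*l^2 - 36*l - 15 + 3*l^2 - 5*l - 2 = 30*l^2 + 40*l + 10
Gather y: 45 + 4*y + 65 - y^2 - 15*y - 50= -y^2 - 11*y + 60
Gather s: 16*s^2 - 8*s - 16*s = 16*s^2 - 24*s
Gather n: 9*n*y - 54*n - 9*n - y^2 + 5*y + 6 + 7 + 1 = n*(9*y - 63) - y^2 + 5*y + 14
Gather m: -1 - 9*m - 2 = -9*m - 3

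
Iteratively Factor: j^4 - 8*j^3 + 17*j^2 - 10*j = (j - 5)*(j^3 - 3*j^2 + 2*j) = j*(j - 5)*(j^2 - 3*j + 2) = j*(j - 5)*(j - 1)*(j - 2)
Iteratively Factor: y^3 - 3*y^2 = (y)*(y^2 - 3*y) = y^2*(y - 3)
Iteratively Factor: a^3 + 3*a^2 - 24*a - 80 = (a - 5)*(a^2 + 8*a + 16) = (a - 5)*(a + 4)*(a + 4)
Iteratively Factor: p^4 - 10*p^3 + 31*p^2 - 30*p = (p - 5)*(p^3 - 5*p^2 + 6*p) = (p - 5)*(p - 3)*(p^2 - 2*p) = (p - 5)*(p - 3)*(p - 2)*(p)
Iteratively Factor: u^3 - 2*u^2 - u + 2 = (u + 1)*(u^2 - 3*u + 2) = (u - 2)*(u + 1)*(u - 1)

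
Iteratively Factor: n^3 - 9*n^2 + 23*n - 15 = (n - 3)*(n^2 - 6*n + 5) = (n - 5)*(n - 3)*(n - 1)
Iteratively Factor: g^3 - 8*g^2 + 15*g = (g)*(g^2 - 8*g + 15) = g*(g - 5)*(g - 3)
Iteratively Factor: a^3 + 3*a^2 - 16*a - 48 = (a + 3)*(a^2 - 16) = (a - 4)*(a + 3)*(a + 4)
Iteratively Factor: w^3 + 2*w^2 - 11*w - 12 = (w + 1)*(w^2 + w - 12) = (w + 1)*(w + 4)*(w - 3)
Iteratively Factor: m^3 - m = (m - 1)*(m^2 + m) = m*(m - 1)*(m + 1)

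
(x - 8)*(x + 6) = x^2 - 2*x - 48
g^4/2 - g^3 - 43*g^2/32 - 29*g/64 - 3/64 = (g/2 + 1/4)*(g - 3)*(g + 1/4)^2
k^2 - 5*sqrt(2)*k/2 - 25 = (k - 5*sqrt(2))*(k + 5*sqrt(2)/2)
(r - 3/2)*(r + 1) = r^2 - r/2 - 3/2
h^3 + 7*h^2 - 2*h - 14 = (h + 7)*(h - sqrt(2))*(h + sqrt(2))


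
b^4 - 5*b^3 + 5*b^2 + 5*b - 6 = (b - 3)*(b - 2)*(b - 1)*(b + 1)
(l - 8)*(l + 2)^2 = l^3 - 4*l^2 - 28*l - 32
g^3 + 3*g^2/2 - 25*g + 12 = (g - 4)*(g - 1/2)*(g + 6)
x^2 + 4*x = x*(x + 4)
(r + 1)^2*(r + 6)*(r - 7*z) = r^4 - 7*r^3*z + 8*r^3 - 56*r^2*z + 13*r^2 - 91*r*z + 6*r - 42*z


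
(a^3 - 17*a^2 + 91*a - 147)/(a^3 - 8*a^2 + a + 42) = (a - 7)/(a + 2)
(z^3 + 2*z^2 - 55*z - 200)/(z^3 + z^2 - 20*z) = (z^2 - 3*z - 40)/(z*(z - 4))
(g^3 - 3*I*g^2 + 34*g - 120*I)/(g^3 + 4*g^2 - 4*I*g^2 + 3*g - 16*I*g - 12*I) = (g^2 + I*g + 30)/(g^2 + 4*g + 3)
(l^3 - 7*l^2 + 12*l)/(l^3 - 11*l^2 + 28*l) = (l - 3)/(l - 7)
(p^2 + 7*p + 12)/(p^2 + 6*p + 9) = (p + 4)/(p + 3)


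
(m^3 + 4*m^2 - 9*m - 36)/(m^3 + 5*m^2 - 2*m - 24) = (m - 3)/(m - 2)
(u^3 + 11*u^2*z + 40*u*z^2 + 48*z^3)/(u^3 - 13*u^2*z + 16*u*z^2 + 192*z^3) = (u^2 + 8*u*z + 16*z^2)/(u^2 - 16*u*z + 64*z^2)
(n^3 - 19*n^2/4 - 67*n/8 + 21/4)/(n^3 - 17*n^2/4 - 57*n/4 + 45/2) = (8*n^2 + 10*n - 7)/(2*(4*n^2 + 7*n - 15))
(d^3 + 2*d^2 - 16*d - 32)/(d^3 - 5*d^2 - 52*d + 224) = (d^2 + 6*d + 8)/(d^2 - d - 56)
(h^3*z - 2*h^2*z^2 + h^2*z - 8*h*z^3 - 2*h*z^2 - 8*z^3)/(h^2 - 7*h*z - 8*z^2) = z*(-h^3 + 2*h^2*z - h^2 + 8*h*z^2 + 2*h*z + 8*z^2)/(-h^2 + 7*h*z + 8*z^2)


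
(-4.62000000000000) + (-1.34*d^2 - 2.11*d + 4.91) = -1.34*d^2 - 2.11*d + 0.29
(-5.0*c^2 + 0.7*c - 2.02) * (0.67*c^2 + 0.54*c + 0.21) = -3.35*c^4 - 2.231*c^3 - 2.0254*c^2 - 0.9438*c - 0.4242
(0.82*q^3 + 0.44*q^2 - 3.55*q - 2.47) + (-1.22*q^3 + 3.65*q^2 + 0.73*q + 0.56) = -0.4*q^3 + 4.09*q^2 - 2.82*q - 1.91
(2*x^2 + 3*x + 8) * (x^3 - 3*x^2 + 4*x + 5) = 2*x^5 - 3*x^4 + 7*x^3 - 2*x^2 + 47*x + 40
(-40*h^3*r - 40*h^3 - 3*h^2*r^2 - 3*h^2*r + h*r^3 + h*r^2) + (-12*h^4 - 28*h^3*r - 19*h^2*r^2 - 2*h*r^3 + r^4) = -12*h^4 - 68*h^3*r - 40*h^3 - 22*h^2*r^2 - 3*h^2*r - h*r^3 + h*r^2 + r^4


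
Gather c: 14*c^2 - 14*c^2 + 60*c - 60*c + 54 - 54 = 0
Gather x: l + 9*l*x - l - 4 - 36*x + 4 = x*(9*l - 36)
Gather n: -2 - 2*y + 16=14 - 2*y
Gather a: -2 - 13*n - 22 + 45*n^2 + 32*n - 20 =45*n^2 + 19*n - 44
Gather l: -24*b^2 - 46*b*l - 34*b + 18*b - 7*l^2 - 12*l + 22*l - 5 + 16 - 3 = -24*b^2 - 16*b - 7*l^2 + l*(10 - 46*b) + 8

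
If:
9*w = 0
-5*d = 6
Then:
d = -6/5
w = 0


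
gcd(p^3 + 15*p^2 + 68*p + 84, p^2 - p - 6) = p + 2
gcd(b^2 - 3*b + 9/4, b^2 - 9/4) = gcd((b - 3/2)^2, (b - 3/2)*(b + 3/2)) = b - 3/2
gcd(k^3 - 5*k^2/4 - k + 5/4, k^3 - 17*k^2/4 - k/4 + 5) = k^2 - k/4 - 5/4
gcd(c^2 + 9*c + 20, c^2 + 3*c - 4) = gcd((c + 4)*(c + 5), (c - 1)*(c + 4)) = c + 4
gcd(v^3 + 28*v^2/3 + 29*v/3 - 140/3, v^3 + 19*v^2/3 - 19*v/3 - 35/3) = v^2 + 16*v/3 - 35/3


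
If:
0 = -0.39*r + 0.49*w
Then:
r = 1.25641025641026*w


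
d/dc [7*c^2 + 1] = 14*c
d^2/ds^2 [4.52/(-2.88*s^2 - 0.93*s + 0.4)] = (74.981376*s^2 + 24.212736*s - 4.52*(5.76*s + 0.93)*(11.52*s + 1.86) - 10.41408)/(2.88*s^2 + 0.93*s - 0.4)^3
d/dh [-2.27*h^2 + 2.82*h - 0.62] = 2.82 - 4.54*h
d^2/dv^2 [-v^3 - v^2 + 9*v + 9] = -6*v - 2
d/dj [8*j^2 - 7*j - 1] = 16*j - 7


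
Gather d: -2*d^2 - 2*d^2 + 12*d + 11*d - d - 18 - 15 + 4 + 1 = -4*d^2 + 22*d - 28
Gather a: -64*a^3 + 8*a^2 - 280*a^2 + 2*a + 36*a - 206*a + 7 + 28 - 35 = -64*a^3 - 272*a^2 - 168*a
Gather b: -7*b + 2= 2 - 7*b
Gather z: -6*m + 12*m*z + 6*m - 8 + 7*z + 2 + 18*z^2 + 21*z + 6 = 18*z^2 + z*(12*m + 28)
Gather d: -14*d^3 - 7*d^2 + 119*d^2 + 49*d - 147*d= -14*d^3 + 112*d^2 - 98*d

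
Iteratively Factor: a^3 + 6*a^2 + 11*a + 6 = (a + 2)*(a^2 + 4*a + 3) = (a + 2)*(a + 3)*(a + 1)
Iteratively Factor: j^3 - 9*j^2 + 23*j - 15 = (j - 5)*(j^2 - 4*j + 3) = (j - 5)*(j - 3)*(j - 1)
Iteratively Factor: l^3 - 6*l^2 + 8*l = (l - 4)*(l^2 - 2*l) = l*(l - 4)*(l - 2)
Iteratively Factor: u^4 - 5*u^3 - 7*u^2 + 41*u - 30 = (u - 1)*(u^3 - 4*u^2 - 11*u + 30) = (u - 1)*(u + 3)*(u^2 - 7*u + 10) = (u - 5)*(u - 1)*(u + 3)*(u - 2)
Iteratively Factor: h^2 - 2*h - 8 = (h + 2)*(h - 4)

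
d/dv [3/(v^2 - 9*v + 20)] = 3*(9 - 2*v)/(v^2 - 9*v + 20)^2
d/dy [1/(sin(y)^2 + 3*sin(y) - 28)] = -(2*sin(y) + 3)*cos(y)/(sin(y)^2 + 3*sin(y) - 28)^2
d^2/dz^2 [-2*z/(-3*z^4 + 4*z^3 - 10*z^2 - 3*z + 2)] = 4*(z*(12*z^3 - 12*z^2 + 20*z + 3)^2 + (-12*z^3 + 12*z^2 - 2*z*(9*z^2 - 6*z + 5) - 20*z - 3)*(3*z^4 - 4*z^3 + 10*z^2 + 3*z - 2))/(3*z^4 - 4*z^3 + 10*z^2 + 3*z - 2)^3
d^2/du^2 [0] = 0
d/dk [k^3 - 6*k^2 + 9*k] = 3*k^2 - 12*k + 9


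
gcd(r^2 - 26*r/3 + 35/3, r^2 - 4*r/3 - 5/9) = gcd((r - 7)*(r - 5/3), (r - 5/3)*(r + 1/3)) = r - 5/3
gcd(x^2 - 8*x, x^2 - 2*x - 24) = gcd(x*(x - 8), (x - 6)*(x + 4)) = 1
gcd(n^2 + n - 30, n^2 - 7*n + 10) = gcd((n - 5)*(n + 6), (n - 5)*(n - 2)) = n - 5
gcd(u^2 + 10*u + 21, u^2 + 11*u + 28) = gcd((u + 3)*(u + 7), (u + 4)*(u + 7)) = u + 7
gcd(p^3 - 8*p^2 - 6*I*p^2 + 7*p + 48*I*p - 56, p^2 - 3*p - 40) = p - 8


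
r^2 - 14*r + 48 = (r - 8)*(r - 6)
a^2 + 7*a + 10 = (a + 2)*(a + 5)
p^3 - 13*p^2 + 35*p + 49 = (p - 7)^2*(p + 1)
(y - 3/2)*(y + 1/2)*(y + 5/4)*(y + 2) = y^4 + 9*y^3/4 - 3*y^2/2 - 79*y/16 - 15/8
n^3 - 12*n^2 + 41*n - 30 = (n - 6)*(n - 5)*(n - 1)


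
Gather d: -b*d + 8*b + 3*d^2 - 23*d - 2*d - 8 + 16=8*b + 3*d^2 + d*(-b - 25) + 8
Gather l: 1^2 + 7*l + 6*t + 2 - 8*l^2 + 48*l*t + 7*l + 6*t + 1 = -8*l^2 + l*(48*t + 14) + 12*t + 4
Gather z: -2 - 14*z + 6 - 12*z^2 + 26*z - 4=-12*z^2 + 12*z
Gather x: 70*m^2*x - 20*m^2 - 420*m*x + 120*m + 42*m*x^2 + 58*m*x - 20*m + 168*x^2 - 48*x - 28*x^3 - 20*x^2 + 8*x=-20*m^2 + 100*m - 28*x^3 + x^2*(42*m + 148) + x*(70*m^2 - 362*m - 40)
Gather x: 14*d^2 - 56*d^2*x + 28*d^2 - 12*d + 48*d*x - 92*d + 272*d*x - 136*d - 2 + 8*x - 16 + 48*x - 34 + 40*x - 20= 42*d^2 - 240*d + x*(-56*d^2 + 320*d + 96) - 72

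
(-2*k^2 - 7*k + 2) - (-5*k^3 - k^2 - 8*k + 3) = 5*k^3 - k^2 + k - 1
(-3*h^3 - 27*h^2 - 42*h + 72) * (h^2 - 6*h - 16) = -3*h^5 - 9*h^4 + 168*h^3 + 756*h^2 + 240*h - 1152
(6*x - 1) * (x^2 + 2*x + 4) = 6*x^3 + 11*x^2 + 22*x - 4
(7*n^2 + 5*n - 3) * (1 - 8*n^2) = -56*n^4 - 40*n^3 + 31*n^2 + 5*n - 3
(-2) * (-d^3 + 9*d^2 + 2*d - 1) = 2*d^3 - 18*d^2 - 4*d + 2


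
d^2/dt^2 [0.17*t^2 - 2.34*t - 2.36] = 0.340000000000000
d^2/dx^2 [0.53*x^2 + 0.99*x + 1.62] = 1.06000000000000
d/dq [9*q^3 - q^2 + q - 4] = 27*q^2 - 2*q + 1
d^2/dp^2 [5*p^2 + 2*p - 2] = 10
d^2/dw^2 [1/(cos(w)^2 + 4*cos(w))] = (-(1 - cos(2*w))^2 + 15*cos(w) - 9*cos(2*w) - 3*cos(3*w) + 27)/((cos(w) + 4)^3*cos(w)^3)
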